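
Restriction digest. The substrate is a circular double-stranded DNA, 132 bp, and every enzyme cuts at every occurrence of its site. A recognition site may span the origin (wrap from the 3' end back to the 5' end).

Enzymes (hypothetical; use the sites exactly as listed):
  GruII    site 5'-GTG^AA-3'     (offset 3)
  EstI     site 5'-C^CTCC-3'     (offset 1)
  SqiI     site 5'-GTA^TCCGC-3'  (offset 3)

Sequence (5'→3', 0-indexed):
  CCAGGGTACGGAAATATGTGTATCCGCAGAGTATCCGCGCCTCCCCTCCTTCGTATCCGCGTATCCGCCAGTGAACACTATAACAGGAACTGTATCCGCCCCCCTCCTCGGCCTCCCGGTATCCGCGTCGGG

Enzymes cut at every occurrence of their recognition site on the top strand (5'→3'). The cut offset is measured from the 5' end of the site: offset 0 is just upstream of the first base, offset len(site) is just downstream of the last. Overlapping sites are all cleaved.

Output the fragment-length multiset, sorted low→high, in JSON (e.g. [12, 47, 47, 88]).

Scan for sites:
  GruII GTGAA/3: at [70] ⇒ [73]
  EstI CCTCC/1: at [39, 44, 102, 111] ⇒ [40, 45, 103, 112]
  SqiI GTATCCGC/3: at [19, 30, 52, 60, 91, 118] ⇒ [22, 33, 55, 63, 94, 121]

Pooled cuts: [22, 33, 40, 45, 55, 63, 73, 94, 103, 112, 121]

Fragment lengths:
  22→33: 11 bp
  33→40: 7 bp
  40→45: 5 bp
  45→55: 10 bp
  55→63: 8 bp
  63→73: 10 bp
  73→94: 21 bp
  94→103: 9 bp
  103→112: 9 bp
  112→121: 9 bp
  121→22 (wrap): 132-121+22 = 33 bp

[5,7,8,9,9,9,10,10,11,21,33]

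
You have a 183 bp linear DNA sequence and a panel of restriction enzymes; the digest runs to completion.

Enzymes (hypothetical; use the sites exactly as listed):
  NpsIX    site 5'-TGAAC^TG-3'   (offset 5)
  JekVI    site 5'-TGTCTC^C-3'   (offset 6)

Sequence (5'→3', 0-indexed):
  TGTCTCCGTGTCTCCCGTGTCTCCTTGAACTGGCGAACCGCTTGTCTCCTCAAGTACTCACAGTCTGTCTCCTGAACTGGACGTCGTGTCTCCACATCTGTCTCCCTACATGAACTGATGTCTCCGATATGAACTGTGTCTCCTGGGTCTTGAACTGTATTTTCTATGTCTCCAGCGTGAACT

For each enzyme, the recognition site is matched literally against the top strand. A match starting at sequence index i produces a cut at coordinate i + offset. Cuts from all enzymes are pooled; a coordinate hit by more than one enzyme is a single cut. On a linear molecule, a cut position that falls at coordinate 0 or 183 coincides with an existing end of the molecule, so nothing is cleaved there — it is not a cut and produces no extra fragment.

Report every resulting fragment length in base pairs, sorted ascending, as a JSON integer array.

[6,6,7,8,8,9,9,10,11,11,12,13,15,17,18,23]

Scan for sites:
  NpsIX TGAACTG/5: at [25, 72, 110, 129, 150] ⇒ [30, 77, 115, 134, 155]
  JekVI TGTCTCC/6: at [0, 8, 17, 42, 65, 86, 98, 118, 136, 166] ⇒ [6, 14, 23, 48, 71, 92, 104, 124, 142, 172]

Pooled cuts: [6, 14, 23, 30, 48, 71, 77, 92, 104, 115, 124, 134, 142, 155, 172]

Fragment lengths:
  [0,6): 6 bp
  [6,14): 8 bp
  [14,23): 9 bp
  [23,30): 7 bp
  [30,48): 18 bp
  [48,71): 23 bp
  [71,77): 6 bp
  [77,92): 15 bp
  [92,104): 12 bp
  [104,115): 11 bp
  [115,124): 9 bp
  [124,134): 10 bp
  [134,142): 8 bp
  [142,155): 13 bp
  [155,172): 17 bp
  [172,183): 11 bp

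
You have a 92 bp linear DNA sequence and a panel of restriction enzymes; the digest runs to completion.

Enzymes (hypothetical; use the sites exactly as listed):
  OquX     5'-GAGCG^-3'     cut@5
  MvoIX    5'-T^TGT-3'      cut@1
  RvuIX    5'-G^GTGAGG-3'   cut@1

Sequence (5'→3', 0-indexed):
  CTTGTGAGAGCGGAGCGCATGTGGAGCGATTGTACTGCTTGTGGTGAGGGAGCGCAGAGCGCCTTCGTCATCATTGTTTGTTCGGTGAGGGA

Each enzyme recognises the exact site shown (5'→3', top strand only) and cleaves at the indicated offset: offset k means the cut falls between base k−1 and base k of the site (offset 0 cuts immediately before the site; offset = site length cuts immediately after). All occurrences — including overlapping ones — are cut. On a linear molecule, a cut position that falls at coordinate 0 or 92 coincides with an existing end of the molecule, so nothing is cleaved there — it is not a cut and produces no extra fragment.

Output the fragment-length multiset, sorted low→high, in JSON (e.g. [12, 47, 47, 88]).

[2,2,4,4,5,6,7,8,9,10,11,11,13]

Site scan:
  OquX GAGCG/5: at [7, 12, 23, 49, 56] ⇒ [12, 17, 28, 54, 61]
  MvoIX TTGT/1: at [1, 29, 38, 73, 77] ⇒ [2, 30, 39, 74, 78]
  RvuIX GGTGAGG/1: at [42, 83] ⇒ [43, 84]

All cut coordinates (distinct, sorted): [2, 12, 17, 28, 30, 39, 43, 54, 61, 74, 78, 84]

Fragments:
  [0,2): 2 bp
  [2,12): 10 bp
  [12,17): 5 bp
  [17,28): 11 bp
  [28,30): 2 bp
  [30,39): 9 bp
  [39,43): 4 bp
  [43,54): 11 bp
  [54,61): 7 bp
  [61,74): 13 bp
  [74,78): 4 bp
  [78,84): 6 bp
  [84,92): 8 bp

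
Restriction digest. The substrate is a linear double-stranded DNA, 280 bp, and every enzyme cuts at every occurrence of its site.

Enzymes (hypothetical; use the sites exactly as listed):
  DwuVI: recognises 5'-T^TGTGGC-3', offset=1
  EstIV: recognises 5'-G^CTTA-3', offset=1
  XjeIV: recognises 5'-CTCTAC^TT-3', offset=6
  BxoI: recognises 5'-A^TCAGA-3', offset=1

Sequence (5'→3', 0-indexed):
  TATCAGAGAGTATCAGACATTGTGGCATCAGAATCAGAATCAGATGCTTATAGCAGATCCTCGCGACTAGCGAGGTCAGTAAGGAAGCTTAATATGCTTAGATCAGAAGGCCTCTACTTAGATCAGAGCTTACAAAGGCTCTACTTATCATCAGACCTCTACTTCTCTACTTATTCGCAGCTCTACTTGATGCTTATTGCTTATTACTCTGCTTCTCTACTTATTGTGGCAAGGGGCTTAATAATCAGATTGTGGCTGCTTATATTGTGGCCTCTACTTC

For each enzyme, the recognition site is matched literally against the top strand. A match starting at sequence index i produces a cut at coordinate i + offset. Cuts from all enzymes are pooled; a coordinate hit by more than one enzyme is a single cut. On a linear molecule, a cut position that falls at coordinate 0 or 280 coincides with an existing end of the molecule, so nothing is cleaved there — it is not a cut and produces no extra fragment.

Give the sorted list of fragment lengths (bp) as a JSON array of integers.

Scan for sites:
  DwuVI (TTGTGGC, off=1): starts [19, 223, 249, 264] → cuts [20, 224, 250, 265]
  EstIV (GCTTA, off=1): starts [45, 86, 95, 127, 191, 198, 235, 257] → cuts [46, 87, 96, 128, 192, 199, 236, 258]
  XjeIV (CTCTACTT, off=6): starts [111, 138, 156, 164, 180, 214, 271] → cuts [117, 144, 162, 170, 186, 220, 277]
  BxoI (ATCAGA, off=1): starts [1, 11, 26, 32, 38, 101, 121, 149, 243] → cuts [2, 12, 27, 33, 39, 102, 122, 150, 244]

Pooled cuts: [2, 12, 20, 27, 33, 39, 46, 87, 96, 102, 117, 122, 128, 144, 150, 162, 170, 186, 192, 199, 220, 224, 236, 244, 250, 258, 265, 277]

Fragment lengths:
  [0,2): 2 bp
  [2,12): 10 bp
  [12,20): 8 bp
  [20,27): 7 bp
  [27,33): 6 bp
  [33,39): 6 bp
  [39,46): 7 bp
  [46,87): 41 bp
  [87,96): 9 bp
  [96,102): 6 bp
  [102,117): 15 bp
  [117,122): 5 bp
  [122,128): 6 bp
  [128,144): 16 bp
  [144,150): 6 bp
  [150,162): 12 bp
  [162,170): 8 bp
  [170,186): 16 bp
  [186,192): 6 bp
  [192,199): 7 bp
  [199,220): 21 bp
  [220,224): 4 bp
  [224,236): 12 bp
  [236,244): 8 bp
  [244,250): 6 bp
  [250,258): 8 bp
  [258,265): 7 bp
  [265,277): 12 bp
  [277,280): 3 bp

[2,3,4,5,6,6,6,6,6,6,6,7,7,7,7,8,8,8,8,9,10,12,12,12,15,16,16,21,41]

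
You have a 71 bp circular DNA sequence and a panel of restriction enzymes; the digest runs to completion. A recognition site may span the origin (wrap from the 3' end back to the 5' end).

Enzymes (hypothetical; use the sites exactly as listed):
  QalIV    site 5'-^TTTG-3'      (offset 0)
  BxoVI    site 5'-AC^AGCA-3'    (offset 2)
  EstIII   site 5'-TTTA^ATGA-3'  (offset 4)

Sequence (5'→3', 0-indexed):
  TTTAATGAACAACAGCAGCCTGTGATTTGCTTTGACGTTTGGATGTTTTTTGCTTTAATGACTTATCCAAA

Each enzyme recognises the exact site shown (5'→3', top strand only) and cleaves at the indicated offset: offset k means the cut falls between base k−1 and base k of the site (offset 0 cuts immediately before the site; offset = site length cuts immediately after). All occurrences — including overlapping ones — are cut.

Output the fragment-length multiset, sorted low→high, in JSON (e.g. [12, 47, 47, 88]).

Scan for sites:
  QalIV (TTTG, off=0): starts [25, 30, 37, 48] → cuts [25, 30, 37, 48]
  BxoVI (ACAGCA, off=2): starts [11] → cuts [13]
  EstIII (TTTAATGA, off=4): starts [0, 53] → cuts [4, 57]

Pooled cuts: [4, 13, 25, 30, 37, 48, 57]

Fragments:
  4→13: 9 bp
  13→25: 12 bp
  25→30: 5 bp
  30→37: 7 bp
  37→48: 11 bp
  48→57: 9 bp
  57→4 (wrap): 71-57+4 = 18 bp

[5,7,9,9,11,12,18]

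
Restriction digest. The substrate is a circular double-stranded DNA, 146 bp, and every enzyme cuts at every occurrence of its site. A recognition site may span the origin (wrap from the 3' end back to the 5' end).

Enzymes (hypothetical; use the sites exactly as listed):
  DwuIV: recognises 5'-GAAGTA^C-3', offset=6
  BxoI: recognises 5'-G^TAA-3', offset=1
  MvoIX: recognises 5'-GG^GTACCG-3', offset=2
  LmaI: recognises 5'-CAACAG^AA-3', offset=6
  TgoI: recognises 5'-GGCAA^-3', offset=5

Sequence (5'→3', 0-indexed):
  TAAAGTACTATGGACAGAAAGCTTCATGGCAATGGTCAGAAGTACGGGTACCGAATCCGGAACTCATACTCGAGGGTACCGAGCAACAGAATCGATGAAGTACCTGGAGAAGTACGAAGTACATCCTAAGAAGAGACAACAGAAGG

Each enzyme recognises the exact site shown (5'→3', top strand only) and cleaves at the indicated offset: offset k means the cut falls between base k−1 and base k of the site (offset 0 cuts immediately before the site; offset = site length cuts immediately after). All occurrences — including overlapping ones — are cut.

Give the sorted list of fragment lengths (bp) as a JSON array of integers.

Per-enzyme occurrences:
  DwuIV (GAAGTAC, off=6): starts [38, 96, 108, 115] → cuts [44, 102, 114, 121]
  BxoI (GTAA, off=1): starts [145] → cuts [0]
  MvoIX (GGGTACCG, off=2): starts [45, 73] → cuts [47, 75]
  LmaI (CAACAGAA, off=6): starts [83, 136] → cuts [89, 142]
  TgoI (GGCAA, off=5): starts [27] → cuts [32]

All cut coordinates (distinct, sorted): [0, 32, 44, 47, 75, 89, 102, 114, 121, 142]

Fragments:
  0→32: 32 bp
  32→44: 12 bp
  44→47: 3 bp
  47→75: 28 bp
  75→89: 14 bp
  89→102: 13 bp
  102→114: 12 bp
  114→121: 7 bp
  121→142: 21 bp
  142→0 (wrap): 146-142+0 = 4 bp

[3,4,7,12,12,13,14,21,28,32]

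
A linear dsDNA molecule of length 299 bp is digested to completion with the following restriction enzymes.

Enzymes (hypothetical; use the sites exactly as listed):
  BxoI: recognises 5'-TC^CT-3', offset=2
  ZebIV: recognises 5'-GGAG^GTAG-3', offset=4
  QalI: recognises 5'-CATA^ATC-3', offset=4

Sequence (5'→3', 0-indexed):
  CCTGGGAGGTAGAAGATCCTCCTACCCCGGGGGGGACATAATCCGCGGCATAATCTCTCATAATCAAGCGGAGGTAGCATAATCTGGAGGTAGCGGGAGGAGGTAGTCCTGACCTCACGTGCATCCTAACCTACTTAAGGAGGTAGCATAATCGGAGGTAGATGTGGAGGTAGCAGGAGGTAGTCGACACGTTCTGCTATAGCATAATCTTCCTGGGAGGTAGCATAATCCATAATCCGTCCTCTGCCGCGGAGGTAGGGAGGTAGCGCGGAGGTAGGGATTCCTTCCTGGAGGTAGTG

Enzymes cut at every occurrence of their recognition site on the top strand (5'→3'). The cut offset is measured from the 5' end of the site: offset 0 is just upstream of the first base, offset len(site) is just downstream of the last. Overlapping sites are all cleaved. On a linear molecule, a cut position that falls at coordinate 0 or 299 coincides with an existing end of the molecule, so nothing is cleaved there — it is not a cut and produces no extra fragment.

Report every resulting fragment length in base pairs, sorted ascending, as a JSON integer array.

Site scan:
  BxoI (TCCT, off=2): starts [16, 19, 106, 123, 210, 239, 281, 285] → cuts [18, 21, 108, 125, 212, 241, 283, 287]
  ZebIV (GGAGGTAG, off=4): starts [4, 69, 85, 98, 138, 153, 165, 175, 215, 250, 258, 269, 289] → cuts [8, 73, 89, 102, 142, 157, 169, 179, 219, 254, 262, 273, 293]
  QalI (CATAATC, off=4): starts [36, 48, 58, 77, 146, 202, 223, 230] → cuts [40, 52, 62, 81, 150, 206, 227, 234]

All cut coordinates (distinct, sorted): [8, 18, 21, 40, 52, 62, 73, 81, 89, 102, 108, 125, 142, 150, 157, 169, 179, 206, 212, 219, 227, 234, 241, 254, 262, 273, 283, 287, 293]

Fragment lengths:
  [0,8): 8 bp
  [8,18): 10 bp
  [18,21): 3 bp
  [21,40): 19 bp
  [40,52): 12 bp
  [52,62): 10 bp
  [62,73): 11 bp
  [73,81): 8 bp
  [81,89): 8 bp
  [89,102): 13 bp
  [102,108): 6 bp
  [108,125): 17 bp
  [125,142): 17 bp
  [142,150): 8 bp
  [150,157): 7 bp
  [157,169): 12 bp
  [169,179): 10 bp
  [179,206): 27 bp
  [206,212): 6 bp
  [212,219): 7 bp
  [219,227): 8 bp
  [227,234): 7 bp
  [234,241): 7 bp
  [241,254): 13 bp
  [254,262): 8 bp
  [262,273): 11 bp
  [273,283): 10 bp
  [283,287): 4 bp
  [287,293): 6 bp
  [293,299): 6 bp

[3,4,6,6,6,6,7,7,7,7,8,8,8,8,8,8,10,10,10,10,11,11,12,12,13,13,17,17,19,27]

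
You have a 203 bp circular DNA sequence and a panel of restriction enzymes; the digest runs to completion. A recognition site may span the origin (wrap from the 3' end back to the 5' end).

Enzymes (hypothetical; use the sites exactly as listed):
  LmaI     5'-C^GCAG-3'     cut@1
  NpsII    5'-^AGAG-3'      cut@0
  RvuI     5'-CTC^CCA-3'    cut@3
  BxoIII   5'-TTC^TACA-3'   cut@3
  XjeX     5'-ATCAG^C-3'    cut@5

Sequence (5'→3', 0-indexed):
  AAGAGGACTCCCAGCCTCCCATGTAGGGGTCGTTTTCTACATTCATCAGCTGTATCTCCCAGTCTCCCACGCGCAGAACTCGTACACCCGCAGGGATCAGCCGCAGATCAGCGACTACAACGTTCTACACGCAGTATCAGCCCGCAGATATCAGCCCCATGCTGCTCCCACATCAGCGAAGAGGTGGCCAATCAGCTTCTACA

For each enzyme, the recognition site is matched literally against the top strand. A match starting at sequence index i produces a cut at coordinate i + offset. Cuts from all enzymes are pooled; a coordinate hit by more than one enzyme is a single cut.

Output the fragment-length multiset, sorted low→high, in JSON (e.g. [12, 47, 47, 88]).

Scan for sites:
  LmaI CGCAG/1: at [71, 88, 101, 129, 142] ⇒ [72, 89, 102, 130, 143]
  NpsII AGAG/0: at [1, 179] ⇒ [1, 179]
  RvuI CTCCCA/3: at [7, 15, 55, 63, 164] ⇒ [10, 18, 58, 66, 167]
  BxoIII TTCTACA/3: at [34, 122, 196] ⇒ [37, 125, 199]
  XjeX ATCAGC/5: at [44, 95, 106, 135, 149, 171, 190] ⇒ [49, 100, 111, 140, 154, 176, 195]

All cut coordinates (distinct, sorted): [1, 10, 18, 37, 49, 58, 66, 72, 89, 100, 102, 111, 125, 130, 140, 143, 154, 167, 176, 179, 195, 199]

Fragment lengths:
  1→10: 9 bp
  10→18: 8 bp
  18→37: 19 bp
  37→49: 12 bp
  49→58: 9 bp
  58→66: 8 bp
  66→72: 6 bp
  72→89: 17 bp
  89→100: 11 bp
  100→102: 2 bp
  102→111: 9 bp
  111→125: 14 bp
  125→130: 5 bp
  130→140: 10 bp
  140→143: 3 bp
  143→154: 11 bp
  154→167: 13 bp
  167→176: 9 bp
  176→179: 3 bp
  179→195: 16 bp
  195→199: 4 bp
  199→1 (wrap): 203-199+1 = 5 bp

[2,3,3,4,5,5,6,8,8,9,9,9,9,10,11,11,12,13,14,16,17,19]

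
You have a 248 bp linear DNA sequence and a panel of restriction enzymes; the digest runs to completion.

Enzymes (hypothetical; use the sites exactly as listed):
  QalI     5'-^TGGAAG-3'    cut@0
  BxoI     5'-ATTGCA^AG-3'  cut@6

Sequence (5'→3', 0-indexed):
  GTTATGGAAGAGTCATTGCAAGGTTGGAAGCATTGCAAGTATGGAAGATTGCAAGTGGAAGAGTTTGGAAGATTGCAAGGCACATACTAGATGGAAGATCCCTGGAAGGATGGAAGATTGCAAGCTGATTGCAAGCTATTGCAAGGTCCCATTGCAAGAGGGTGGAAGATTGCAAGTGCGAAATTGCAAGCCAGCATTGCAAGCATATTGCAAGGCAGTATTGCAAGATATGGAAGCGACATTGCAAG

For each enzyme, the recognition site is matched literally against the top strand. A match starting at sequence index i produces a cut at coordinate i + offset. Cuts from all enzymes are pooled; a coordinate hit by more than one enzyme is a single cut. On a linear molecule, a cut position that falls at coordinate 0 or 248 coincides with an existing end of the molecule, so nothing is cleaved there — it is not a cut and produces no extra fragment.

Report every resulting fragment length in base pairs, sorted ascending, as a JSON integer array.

[2,2,4,4,4,5,6,8,10,10,11,11,11,12,12,12,12,13,13,13,13,14,14,16,16]

Scan for sites:
  QalI (TGGAAG, off=0): starts [4, 24, 41, 55, 65, 91, 102, 110, 162, 230] → cuts [4, 24, 41, 55, 65, 91, 102, 110, 162, 230]
  BxoI (ATTGCAAG, off=6): starts [14, 31, 47, 71, 116, 127, 137, 150, 168, 182, 195, 206, 219, 240] → cuts [20, 37, 53, 77, 122, 133, 143, 156, 174, 188, 201, 212, 225, 246]

All cut coordinates (distinct, sorted): [4, 20, 24, 37, 41, 53, 55, 65, 77, 91, 102, 110, 122, 133, 143, 156, 162, 174, 188, 201, 212, 225, 230, 246]

Fragments:
  [0,4): 4 bp
  [4,20): 16 bp
  [20,24): 4 bp
  [24,37): 13 bp
  [37,41): 4 bp
  [41,53): 12 bp
  [53,55): 2 bp
  [55,65): 10 bp
  [65,77): 12 bp
  [77,91): 14 bp
  [91,102): 11 bp
  [102,110): 8 bp
  [110,122): 12 bp
  [122,133): 11 bp
  [133,143): 10 bp
  [143,156): 13 bp
  [156,162): 6 bp
  [162,174): 12 bp
  [174,188): 14 bp
  [188,201): 13 bp
  [201,212): 11 bp
  [212,225): 13 bp
  [225,230): 5 bp
  [230,246): 16 bp
  [246,248): 2 bp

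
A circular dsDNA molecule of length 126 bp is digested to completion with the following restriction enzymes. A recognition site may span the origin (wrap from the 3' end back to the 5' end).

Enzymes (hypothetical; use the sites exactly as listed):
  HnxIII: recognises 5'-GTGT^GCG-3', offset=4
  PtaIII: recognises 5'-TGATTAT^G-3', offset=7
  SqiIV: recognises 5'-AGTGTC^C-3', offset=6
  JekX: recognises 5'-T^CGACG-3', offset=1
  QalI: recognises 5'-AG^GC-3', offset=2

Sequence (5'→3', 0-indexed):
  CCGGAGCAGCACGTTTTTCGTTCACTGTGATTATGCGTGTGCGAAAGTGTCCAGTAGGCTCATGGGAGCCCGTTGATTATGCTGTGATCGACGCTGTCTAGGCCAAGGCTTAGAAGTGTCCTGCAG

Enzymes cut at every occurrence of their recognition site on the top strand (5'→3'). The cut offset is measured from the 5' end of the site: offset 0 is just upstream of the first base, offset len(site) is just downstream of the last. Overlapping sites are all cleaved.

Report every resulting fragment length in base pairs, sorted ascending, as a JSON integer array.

Per-enzyme occurrences:
  HnxIII GTGTGCG/4: at [36] ⇒ [40]
  PtaIII TGATTATG/7: at [27, 73] ⇒ [34, 80]
  SqiIV AGTGTCC/6: at [45, 114] ⇒ [51, 120]
  JekX TCGACG/1: at [87] ⇒ [88]
  QalI AGGC/2: at [55, 99, 105] ⇒ [57, 101, 107]

All cut coordinates (distinct, sorted): [34, 40, 51, 57, 80, 88, 101, 107, 120]

Fragment lengths:
  34→40: 6 bp
  40→51: 11 bp
  51→57: 6 bp
  57→80: 23 bp
  80→88: 8 bp
  88→101: 13 bp
  101→107: 6 bp
  107→120: 13 bp
  120→34 (wrap): 126-120+34 = 40 bp

[6,6,6,8,11,13,13,23,40]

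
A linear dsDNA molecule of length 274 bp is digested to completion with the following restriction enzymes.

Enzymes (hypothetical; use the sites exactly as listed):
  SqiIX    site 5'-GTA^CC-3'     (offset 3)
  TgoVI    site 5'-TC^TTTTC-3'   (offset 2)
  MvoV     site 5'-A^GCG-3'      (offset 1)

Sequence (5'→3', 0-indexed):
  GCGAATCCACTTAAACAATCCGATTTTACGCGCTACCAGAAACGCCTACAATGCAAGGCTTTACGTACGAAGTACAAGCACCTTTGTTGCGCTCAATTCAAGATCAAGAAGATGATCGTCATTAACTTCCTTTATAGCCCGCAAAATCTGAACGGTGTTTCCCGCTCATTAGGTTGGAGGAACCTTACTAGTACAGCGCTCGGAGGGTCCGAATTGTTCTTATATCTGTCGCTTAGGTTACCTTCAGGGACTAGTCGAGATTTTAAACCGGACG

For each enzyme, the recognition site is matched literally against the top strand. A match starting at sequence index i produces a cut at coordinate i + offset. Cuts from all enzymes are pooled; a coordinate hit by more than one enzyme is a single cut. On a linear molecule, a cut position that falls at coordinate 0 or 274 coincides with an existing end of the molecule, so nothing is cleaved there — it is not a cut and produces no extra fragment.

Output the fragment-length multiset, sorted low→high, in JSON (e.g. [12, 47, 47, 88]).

Site scan:
  SqiIX (GTACC, off=3): no sites
  TgoVI (TCTTTTC, off=2): no sites
  MvoV AGCG/1: at [194] ⇒ [195]

Pooled cuts: [195]

Fragment lengths:
  [0,195): 195 bp
  [195,274): 79 bp

[79,195]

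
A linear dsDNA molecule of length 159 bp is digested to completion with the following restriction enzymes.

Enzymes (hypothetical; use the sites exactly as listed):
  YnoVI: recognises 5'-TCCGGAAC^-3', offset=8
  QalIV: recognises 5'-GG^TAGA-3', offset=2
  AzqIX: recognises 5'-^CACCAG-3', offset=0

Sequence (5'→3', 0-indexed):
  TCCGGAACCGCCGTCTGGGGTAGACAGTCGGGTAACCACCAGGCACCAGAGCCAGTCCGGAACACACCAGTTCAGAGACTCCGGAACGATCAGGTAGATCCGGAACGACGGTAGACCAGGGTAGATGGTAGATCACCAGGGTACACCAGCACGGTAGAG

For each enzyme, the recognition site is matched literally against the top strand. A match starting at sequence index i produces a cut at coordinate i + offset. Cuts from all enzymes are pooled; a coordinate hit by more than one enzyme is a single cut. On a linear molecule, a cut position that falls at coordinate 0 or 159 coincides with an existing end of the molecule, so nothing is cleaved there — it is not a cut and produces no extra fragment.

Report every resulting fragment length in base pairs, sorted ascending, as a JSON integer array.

[1,5,5,5,7,7,7,8,10,10,11,12,12,16,20,23]

Per-enzyme occurrences:
  YnoVI TCCGGAAC/8: at [0, 55, 79, 98] ⇒ [8, 63, 87, 106]
  QalIV GGTAGA/2: at [18, 92, 109, 119, 126, 152] ⇒ [20, 94, 111, 121, 128, 154]
  AzqIX CACCAG/0: at [36, 43, 64, 133, 143] ⇒ [36, 43, 64, 133, 143]

All cut coordinates (distinct, sorted): [8, 20, 36, 43, 63, 64, 87, 94, 106, 111, 121, 128, 133, 143, 154]

Fragment lengths:
  [0,8): 8 bp
  [8,20): 12 bp
  [20,36): 16 bp
  [36,43): 7 bp
  [43,63): 20 bp
  [63,64): 1 bp
  [64,87): 23 bp
  [87,94): 7 bp
  [94,106): 12 bp
  [106,111): 5 bp
  [111,121): 10 bp
  [121,128): 7 bp
  [128,133): 5 bp
  [133,143): 10 bp
  [143,154): 11 bp
  [154,159): 5 bp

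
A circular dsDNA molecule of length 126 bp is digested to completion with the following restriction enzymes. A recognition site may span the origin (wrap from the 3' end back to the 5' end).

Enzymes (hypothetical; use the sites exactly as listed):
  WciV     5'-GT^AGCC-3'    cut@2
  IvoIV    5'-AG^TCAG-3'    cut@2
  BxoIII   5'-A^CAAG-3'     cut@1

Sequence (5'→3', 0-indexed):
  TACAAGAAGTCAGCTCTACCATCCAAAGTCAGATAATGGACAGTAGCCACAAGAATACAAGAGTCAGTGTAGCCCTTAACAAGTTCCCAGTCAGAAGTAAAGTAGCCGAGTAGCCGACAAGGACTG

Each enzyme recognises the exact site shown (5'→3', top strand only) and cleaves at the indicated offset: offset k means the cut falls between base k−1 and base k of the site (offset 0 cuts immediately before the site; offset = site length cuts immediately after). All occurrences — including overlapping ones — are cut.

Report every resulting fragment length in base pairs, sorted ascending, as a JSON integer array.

[5,6,6,7,7,8,8,9,11,11,13,16,19]

Scan for sites:
  WciV GTAGCC/2: at [42, 68, 101, 109] ⇒ [44, 70, 103, 111]
  IvoIV AGTCAG/2: at [7, 26, 61, 88] ⇒ [9, 28, 63, 90]
  BxoIII ACAAG/1: at [1, 48, 56, 78, 116] ⇒ [2, 49, 57, 79, 117]

Pooled cuts: [2, 9, 28, 44, 49, 57, 63, 70, 79, 90, 103, 111, 117]

Fragment lengths:
  2→9: 7 bp
  9→28: 19 bp
  28→44: 16 bp
  44→49: 5 bp
  49→57: 8 bp
  57→63: 6 bp
  63→70: 7 bp
  70→79: 9 bp
  79→90: 11 bp
  90→103: 13 bp
  103→111: 8 bp
  111→117: 6 bp
  117→2 (wrap): 126-117+2 = 11 bp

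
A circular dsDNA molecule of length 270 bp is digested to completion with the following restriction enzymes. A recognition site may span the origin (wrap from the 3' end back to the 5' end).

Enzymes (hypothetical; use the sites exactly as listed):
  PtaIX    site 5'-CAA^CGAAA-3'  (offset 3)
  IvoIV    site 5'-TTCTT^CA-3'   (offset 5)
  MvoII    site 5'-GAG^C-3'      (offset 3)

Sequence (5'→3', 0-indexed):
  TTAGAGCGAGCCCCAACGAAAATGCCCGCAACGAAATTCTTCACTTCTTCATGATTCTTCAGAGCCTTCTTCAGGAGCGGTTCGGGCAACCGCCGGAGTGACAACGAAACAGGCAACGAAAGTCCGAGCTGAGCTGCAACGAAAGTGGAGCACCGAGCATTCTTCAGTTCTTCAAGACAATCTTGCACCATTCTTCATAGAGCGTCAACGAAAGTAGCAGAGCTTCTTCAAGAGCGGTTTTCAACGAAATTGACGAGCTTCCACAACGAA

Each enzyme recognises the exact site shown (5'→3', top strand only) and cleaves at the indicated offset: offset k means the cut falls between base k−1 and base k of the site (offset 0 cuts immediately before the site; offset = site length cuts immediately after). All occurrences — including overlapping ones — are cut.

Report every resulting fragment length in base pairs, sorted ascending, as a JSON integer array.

Per-enzyme occurrences:
  PtaIX (CAACGAAA, off=3): starts [13, 28, 101, 113, 136, 205, 241] → cuts [16, 31, 104, 116, 139, 208, 244]
  IvoIV (TTCTTCA, off=5): starts [36, 44, 54, 66, 159, 167, 190, 223] → cuts [41, 49, 59, 71, 164, 172, 195, 228]
  MvoII (GAGC, off=3): starts [3, 7, 61, 74, 125, 130, 147, 154, 199, 219, 231, 254] → cuts [6, 10, 64, 77, 128, 133, 150, 157, 202, 222, 234, 257]

All cut coordinates (distinct, sorted): [6, 10, 16, 31, 41, 49, 59, 64, 71, 77, 104, 116, 128, 133, 139, 150, 157, 164, 172, 195, 202, 208, 222, 228, 234, 244, 257]

Fragment lengths:
  6→10: 4 bp
  10→16: 6 bp
  16→31: 15 bp
  31→41: 10 bp
  41→49: 8 bp
  49→59: 10 bp
  59→64: 5 bp
  64→71: 7 bp
  71→77: 6 bp
  77→104: 27 bp
  104→116: 12 bp
  116→128: 12 bp
  128→133: 5 bp
  133→139: 6 bp
  139→150: 11 bp
  150→157: 7 bp
  157→164: 7 bp
  164→172: 8 bp
  172→195: 23 bp
  195→202: 7 bp
  202→208: 6 bp
  208→222: 14 bp
  222→228: 6 bp
  228→234: 6 bp
  234→244: 10 bp
  244→257: 13 bp
  257→6 (wrap): 270-257+6 = 19 bp

[4,5,5,6,6,6,6,6,6,7,7,7,7,8,8,10,10,10,11,12,12,13,14,15,19,23,27]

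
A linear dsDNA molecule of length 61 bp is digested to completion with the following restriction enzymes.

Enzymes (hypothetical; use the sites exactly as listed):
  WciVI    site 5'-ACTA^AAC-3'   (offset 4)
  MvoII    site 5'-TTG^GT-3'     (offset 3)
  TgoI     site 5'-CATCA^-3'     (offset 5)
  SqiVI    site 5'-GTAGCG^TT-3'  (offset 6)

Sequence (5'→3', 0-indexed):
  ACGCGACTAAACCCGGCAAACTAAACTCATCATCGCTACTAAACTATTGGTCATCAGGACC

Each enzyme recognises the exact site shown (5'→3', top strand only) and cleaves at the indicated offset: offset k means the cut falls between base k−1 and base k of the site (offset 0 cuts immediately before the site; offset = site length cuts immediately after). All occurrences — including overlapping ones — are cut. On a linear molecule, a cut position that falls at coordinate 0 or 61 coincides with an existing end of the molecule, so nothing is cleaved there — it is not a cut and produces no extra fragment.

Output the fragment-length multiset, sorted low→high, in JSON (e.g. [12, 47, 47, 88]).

Site scan:
  WciVI ACTAAAC/4: at [5, 19, 37] ⇒ [9, 23, 41]
  MvoII TTGGT/3: at [46] ⇒ [49]
  TgoI CATCA/5: at [27, 51] ⇒ [32, 56]
  SqiVI (GTAGCGTT, off=6): no sites

Pooled cuts: [9, 23, 32, 41, 49, 56]

Fragments:
  [0,9): 9 bp
  [9,23): 14 bp
  [23,32): 9 bp
  [32,41): 9 bp
  [41,49): 8 bp
  [49,56): 7 bp
  [56,61): 5 bp

[5,7,8,9,9,9,14]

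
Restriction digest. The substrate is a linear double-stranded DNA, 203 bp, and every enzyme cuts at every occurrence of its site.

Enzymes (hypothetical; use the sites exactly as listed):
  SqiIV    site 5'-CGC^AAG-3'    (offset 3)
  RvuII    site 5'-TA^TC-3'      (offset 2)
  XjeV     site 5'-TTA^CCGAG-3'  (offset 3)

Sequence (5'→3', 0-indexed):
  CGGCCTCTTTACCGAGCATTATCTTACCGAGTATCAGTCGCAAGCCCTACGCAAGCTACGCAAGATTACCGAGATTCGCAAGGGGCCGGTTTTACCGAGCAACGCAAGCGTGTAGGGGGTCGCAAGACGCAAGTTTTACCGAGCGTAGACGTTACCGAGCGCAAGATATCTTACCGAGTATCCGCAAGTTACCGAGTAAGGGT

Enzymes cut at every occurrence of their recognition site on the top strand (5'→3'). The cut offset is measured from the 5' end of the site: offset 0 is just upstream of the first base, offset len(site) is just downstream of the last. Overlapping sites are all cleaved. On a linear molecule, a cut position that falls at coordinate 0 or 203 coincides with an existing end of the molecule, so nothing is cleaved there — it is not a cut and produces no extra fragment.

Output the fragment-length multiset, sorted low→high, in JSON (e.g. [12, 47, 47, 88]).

[5,5,5,6,6,7,7,7,7,8,8,8,9,10,11,11,11,11,12,15,16,18]

Site scan:
  SqiIV (CGCAAG, off=3): starts [38, 49, 58, 76, 102, 120, 127, 159, 182] → cuts [41, 52, 61, 79, 105, 123, 130, 162, 185]
  RvuII (TATC, off=2): starts [19, 31, 166, 178] → cuts [21, 33, 168, 180]
  XjeV (TTACCGAG, off=3): starts [8, 23, 65, 91, 135, 151, 170, 188] → cuts [11, 26, 68, 94, 138, 154, 173, 191]

All cut coordinates (distinct, sorted): [11, 21, 26, 33, 41, 52, 61, 68, 79, 94, 105, 123, 130, 138, 154, 162, 168, 173, 180, 185, 191]

Fragments:
  [0,11): 11 bp
  [11,21): 10 bp
  [21,26): 5 bp
  [26,33): 7 bp
  [33,41): 8 bp
  [41,52): 11 bp
  [52,61): 9 bp
  [61,68): 7 bp
  [68,79): 11 bp
  [79,94): 15 bp
  [94,105): 11 bp
  [105,123): 18 bp
  [123,130): 7 bp
  [130,138): 8 bp
  [138,154): 16 bp
  [154,162): 8 bp
  [162,168): 6 bp
  [168,173): 5 bp
  [173,180): 7 bp
  [180,185): 5 bp
  [185,191): 6 bp
  [191,203): 12 bp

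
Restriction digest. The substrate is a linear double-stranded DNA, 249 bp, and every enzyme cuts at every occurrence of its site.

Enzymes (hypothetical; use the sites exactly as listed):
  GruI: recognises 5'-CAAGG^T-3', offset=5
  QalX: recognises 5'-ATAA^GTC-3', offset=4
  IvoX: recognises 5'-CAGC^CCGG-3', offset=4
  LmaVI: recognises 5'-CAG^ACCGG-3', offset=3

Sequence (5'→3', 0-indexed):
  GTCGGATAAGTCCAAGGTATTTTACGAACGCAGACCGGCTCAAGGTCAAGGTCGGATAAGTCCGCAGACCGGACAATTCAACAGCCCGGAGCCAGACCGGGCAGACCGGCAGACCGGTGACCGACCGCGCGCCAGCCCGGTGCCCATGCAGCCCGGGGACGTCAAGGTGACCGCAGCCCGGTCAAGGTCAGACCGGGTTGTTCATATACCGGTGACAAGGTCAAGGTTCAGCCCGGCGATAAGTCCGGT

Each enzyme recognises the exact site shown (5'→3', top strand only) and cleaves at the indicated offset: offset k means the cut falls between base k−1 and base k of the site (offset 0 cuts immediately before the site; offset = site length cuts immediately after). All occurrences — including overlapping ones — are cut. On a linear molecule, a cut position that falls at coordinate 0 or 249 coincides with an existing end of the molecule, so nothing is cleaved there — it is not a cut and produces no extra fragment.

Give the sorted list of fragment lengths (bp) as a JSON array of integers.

Site scan:
  GruI CAAGGT/5: at [12, 40, 46, 162, 182, 215, 221] ⇒ [17, 45, 51, 167, 187, 220, 226]
  QalX ATAAGTC/4: at [5, 55, 238] ⇒ [9, 59, 242]
  IvoX CAGCCCGG/4: at [81, 132, 148, 173, 228] ⇒ [85, 136, 152, 177, 232]
  LmaVI CAGACCGG/3: at [30, 64, 92, 101, 109, 188] ⇒ [33, 67, 95, 104, 112, 191]

All cut coordinates (distinct, sorted): [9, 17, 33, 45, 51, 59, 67, 85, 95, 104, 112, 136, 152, 167, 177, 187, 191, 220, 226, 232, 242]

Fragments:
  [0,9): 9 bp
  [9,17): 8 bp
  [17,33): 16 bp
  [33,45): 12 bp
  [45,51): 6 bp
  [51,59): 8 bp
  [59,67): 8 bp
  [67,85): 18 bp
  [85,95): 10 bp
  [95,104): 9 bp
  [104,112): 8 bp
  [112,136): 24 bp
  [136,152): 16 bp
  [152,167): 15 bp
  [167,177): 10 bp
  [177,187): 10 bp
  [187,191): 4 bp
  [191,220): 29 bp
  [220,226): 6 bp
  [226,232): 6 bp
  [232,242): 10 bp
  [242,249): 7 bp

[4,6,6,6,7,8,8,8,8,9,9,10,10,10,10,12,15,16,16,18,24,29]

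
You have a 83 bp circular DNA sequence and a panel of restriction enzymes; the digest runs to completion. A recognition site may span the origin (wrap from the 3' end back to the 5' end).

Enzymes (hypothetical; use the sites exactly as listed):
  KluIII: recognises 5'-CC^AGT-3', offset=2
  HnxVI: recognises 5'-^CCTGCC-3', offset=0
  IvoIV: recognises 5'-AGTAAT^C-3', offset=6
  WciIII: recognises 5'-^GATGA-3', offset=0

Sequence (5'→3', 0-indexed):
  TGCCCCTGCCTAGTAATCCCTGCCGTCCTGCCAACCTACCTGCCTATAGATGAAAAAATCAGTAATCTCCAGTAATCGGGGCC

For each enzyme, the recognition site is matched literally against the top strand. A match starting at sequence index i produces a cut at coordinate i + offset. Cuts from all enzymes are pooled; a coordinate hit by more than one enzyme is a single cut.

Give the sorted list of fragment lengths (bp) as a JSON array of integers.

[1,4,5,6,6,8,10,12,13,18]

Site scan:
  KluIII CCAGT/2: at [68] ⇒ [70]
  HnxVI CCTGCC/0: at [4, 18, 26, 38, 81] ⇒ [4, 18, 26, 38, 81]
  IvoIV AGTAATC/6: at [11, 60, 70] ⇒ [17, 66, 76]
  WciIII GATGA/0: at [48] ⇒ [48]

All cut coordinates (distinct, sorted): [4, 17, 18, 26, 38, 48, 66, 70, 76, 81]

Fragments:
  4→17: 13 bp
  17→18: 1 bp
  18→26: 8 bp
  26→38: 12 bp
  38→48: 10 bp
  48→66: 18 bp
  66→70: 4 bp
  70→76: 6 bp
  76→81: 5 bp
  81→4 (wrap): 83-81+4 = 6 bp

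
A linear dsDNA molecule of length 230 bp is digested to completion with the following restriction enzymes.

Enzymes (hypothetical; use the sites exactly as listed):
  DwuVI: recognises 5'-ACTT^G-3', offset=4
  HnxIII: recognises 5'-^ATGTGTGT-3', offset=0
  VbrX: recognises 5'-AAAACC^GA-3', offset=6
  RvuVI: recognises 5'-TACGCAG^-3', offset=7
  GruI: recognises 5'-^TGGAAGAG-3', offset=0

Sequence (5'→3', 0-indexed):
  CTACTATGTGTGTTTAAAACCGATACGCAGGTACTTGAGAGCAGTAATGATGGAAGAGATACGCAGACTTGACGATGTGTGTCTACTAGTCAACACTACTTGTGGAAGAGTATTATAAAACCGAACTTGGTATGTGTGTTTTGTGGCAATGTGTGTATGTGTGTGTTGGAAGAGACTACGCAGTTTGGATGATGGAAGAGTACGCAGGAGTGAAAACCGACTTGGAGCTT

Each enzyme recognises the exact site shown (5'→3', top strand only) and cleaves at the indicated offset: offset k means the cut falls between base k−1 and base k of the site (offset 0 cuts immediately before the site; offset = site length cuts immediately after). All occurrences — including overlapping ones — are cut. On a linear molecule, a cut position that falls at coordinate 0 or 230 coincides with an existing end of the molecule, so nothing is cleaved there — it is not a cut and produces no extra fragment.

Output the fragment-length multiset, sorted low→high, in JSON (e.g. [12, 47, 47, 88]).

Site scan:
  DwuVI (ACTTG, off=4): starts [32, 66, 97, 124, 219] → cuts [36, 70, 101, 128, 223]
  HnxIII (ATGTGTGT, off=0): starts [5, 74, 131, 148, 156] → cuts [5, 74, 131, 148, 156]
  VbrX (AAAACCGA, off=6): starts [15, 116, 212] → cuts [21, 122, 218]
  RvuVI (TACGCAG, off=7): starts [23, 59, 176, 200] → cuts [30, 66, 183, 207]
  GruI (TGGAAGAG, off=0): starts [50, 102, 166, 192] → cuts [50, 102, 166, 192]

All cut coordinates (distinct, sorted): [5, 21, 30, 36, 50, 66, 70, 74, 101, 102, 122, 128, 131, 148, 156, 166, 183, 192, 207, 218, 223]

Fragments:
  [0,5): 5 bp
  [5,21): 16 bp
  [21,30): 9 bp
  [30,36): 6 bp
  [36,50): 14 bp
  [50,66): 16 bp
  [66,70): 4 bp
  [70,74): 4 bp
  [74,101): 27 bp
  [101,102): 1 bp
  [102,122): 20 bp
  [122,128): 6 bp
  [128,131): 3 bp
  [131,148): 17 bp
  [148,156): 8 bp
  [156,166): 10 bp
  [166,183): 17 bp
  [183,192): 9 bp
  [192,207): 15 bp
  [207,218): 11 bp
  [218,223): 5 bp
  [223,230): 7 bp

[1,3,4,4,5,5,6,6,7,8,9,9,10,11,14,15,16,16,17,17,20,27]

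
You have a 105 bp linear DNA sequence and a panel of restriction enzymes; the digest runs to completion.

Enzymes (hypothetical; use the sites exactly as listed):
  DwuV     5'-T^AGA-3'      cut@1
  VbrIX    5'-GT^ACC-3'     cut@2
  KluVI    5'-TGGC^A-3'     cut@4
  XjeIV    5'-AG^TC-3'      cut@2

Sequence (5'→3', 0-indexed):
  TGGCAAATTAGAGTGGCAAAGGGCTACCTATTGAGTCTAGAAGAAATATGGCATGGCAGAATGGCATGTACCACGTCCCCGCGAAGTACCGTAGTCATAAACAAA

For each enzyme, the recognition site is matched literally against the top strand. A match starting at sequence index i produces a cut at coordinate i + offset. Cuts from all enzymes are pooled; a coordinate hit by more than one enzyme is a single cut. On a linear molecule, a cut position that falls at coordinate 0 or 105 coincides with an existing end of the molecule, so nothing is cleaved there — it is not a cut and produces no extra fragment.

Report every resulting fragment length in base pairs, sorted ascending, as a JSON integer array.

Per-enzyme occurrences:
  DwuV (TAGA, off=1): starts [8, 37] → cuts [9, 38]
  VbrIX (GTACC, off=2): starts [67, 85] → cuts [69, 87]
  KluVI (TGGCA, off=4): starts [0, 13, 48, 53, 61] → cuts [4, 17, 52, 57, 65]
  XjeIV (AGTC, off=2): starts [33, 92] → cuts [35, 94]

Pooled cuts: [4, 9, 17, 35, 38, 52, 57, 65, 69, 87, 94]

Fragment lengths:
  [0,4): 4 bp
  [4,9): 5 bp
  [9,17): 8 bp
  [17,35): 18 bp
  [35,38): 3 bp
  [38,52): 14 bp
  [52,57): 5 bp
  [57,65): 8 bp
  [65,69): 4 bp
  [69,87): 18 bp
  [87,94): 7 bp
  [94,105): 11 bp

[3,4,4,5,5,7,8,8,11,14,18,18]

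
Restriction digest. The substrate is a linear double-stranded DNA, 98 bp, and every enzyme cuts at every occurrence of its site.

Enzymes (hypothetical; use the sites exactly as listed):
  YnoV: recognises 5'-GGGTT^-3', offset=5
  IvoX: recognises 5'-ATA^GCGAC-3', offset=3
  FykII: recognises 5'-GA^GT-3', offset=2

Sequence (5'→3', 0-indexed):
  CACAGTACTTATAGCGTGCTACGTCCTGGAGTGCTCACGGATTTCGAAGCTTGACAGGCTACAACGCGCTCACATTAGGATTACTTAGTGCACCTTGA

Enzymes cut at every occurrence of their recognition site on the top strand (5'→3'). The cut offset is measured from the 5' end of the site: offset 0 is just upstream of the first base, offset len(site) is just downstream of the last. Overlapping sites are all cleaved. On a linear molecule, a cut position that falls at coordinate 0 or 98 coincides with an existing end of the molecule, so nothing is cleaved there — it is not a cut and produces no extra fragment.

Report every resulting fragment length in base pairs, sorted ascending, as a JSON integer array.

Scan for sites:
  YnoV (GGGTT, off=5): no sites
  IvoX (ATAGCGAC, off=3): no sites
  FykII (GAGT, off=2): starts [28] → cuts [30]

All cut coordinates (distinct, sorted): [30]

Fragments:
  [0,30): 30 bp
  [30,98): 68 bp

[30,68]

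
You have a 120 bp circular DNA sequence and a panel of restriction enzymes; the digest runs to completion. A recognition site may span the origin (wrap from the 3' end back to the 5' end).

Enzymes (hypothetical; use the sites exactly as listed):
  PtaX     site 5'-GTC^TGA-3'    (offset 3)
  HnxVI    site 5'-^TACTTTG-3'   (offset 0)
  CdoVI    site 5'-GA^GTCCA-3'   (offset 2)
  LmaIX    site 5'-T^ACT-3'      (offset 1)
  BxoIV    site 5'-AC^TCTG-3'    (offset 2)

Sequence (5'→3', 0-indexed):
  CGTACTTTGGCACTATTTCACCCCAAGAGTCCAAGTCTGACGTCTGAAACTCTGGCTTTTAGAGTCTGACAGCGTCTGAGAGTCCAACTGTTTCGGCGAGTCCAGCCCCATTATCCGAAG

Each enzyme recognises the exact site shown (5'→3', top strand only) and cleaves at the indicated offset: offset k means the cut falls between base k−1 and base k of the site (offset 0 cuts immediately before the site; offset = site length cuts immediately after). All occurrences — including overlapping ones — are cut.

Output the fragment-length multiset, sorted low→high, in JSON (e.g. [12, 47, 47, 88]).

Per-enzyme occurrences:
  PtaX GTCTGA/3: at [34, 41, 63, 73] ⇒ [37, 44, 66, 76]
  HnxVI TACTTTG/0: at [2] ⇒ [2]
  CdoVI GAGTCCA/2: at [26, 79, 97] ⇒ [28, 81, 99]
  LmaIX TACT/1: at [2] ⇒ [3]
  BxoIV ACTCTG/2: at [48] ⇒ [50]

All cut coordinates (distinct, sorted): [2, 3, 28, 37, 44, 50, 66, 76, 81, 99]

Fragments:
  2→3: 1 bp
  3→28: 25 bp
  28→37: 9 bp
  37→44: 7 bp
  44→50: 6 bp
  50→66: 16 bp
  66→76: 10 bp
  76→81: 5 bp
  81→99: 18 bp
  99→2 (wrap): 120-99+2 = 23 bp

[1,5,6,7,9,10,16,18,23,25]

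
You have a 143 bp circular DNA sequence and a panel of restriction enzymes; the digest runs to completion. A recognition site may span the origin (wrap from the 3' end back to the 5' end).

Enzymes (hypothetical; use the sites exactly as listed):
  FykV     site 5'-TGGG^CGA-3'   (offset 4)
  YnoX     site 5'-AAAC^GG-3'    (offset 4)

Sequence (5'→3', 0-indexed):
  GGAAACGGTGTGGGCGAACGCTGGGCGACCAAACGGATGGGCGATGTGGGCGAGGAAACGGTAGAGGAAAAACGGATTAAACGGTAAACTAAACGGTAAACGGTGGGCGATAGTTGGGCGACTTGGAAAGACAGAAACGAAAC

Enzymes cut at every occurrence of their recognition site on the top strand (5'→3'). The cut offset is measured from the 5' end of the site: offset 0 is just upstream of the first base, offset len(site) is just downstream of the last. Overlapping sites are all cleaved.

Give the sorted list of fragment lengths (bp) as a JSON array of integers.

Site scan:
  FykV (TGGGCGA, off=4): starts [10, 21, 37, 46, 103, 114] → cuts [14, 25, 41, 50, 107, 118]
  YnoX (AAACGG, off=4): starts [2, 30, 55, 69, 78, 90, 97, 139] → cuts [0, 6, 34, 59, 73, 82, 94, 101]

All cut coordinates (distinct, sorted): [0, 6, 14, 25, 34, 41, 50, 59, 73, 82, 94, 101, 107, 118]

Fragments:
  0→6: 6 bp
  6→14: 8 bp
  14→25: 11 bp
  25→34: 9 bp
  34→41: 7 bp
  41→50: 9 bp
  50→59: 9 bp
  59→73: 14 bp
  73→82: 9 bp
  82→94: 12 bp
  94→101: 7 bp
  101→107: 6 bp
  107→118: 11 bp
  118→0 (wrap): 143-118+0 = 25 bp

[6,6,7,7,8,9,9,9,9,11,11,12,14,25]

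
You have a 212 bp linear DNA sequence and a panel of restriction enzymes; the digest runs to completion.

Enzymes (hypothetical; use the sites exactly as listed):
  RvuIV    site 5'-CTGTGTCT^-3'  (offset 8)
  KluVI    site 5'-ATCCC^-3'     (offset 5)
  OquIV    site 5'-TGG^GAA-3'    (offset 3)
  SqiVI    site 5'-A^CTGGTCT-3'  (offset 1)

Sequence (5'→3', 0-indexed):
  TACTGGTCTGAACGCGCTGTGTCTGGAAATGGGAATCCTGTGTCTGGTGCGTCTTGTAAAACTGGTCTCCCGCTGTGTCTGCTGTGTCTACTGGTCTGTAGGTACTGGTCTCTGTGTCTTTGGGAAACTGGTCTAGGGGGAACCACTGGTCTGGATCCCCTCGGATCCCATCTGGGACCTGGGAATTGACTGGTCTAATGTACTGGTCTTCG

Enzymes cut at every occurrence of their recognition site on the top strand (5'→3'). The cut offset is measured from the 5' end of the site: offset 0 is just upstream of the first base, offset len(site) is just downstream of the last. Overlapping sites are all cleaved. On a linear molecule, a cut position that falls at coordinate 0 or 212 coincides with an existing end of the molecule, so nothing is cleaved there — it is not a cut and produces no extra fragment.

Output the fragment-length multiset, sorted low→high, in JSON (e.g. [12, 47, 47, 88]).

Scan for sites:
  RvuIV (CTGTGTCT, off=8): starts [16, 37, 72, 81, 111] → cuts [24, 45, 80, 89, 119]
  KluVI (ATCCC, off=5): starts [154, 164] → cuts [159, 169]
  OquIV (TGGGAA, off=3): starts [29, 120, 179] → cuts [32, 123, 182]
  SqiVI (ACTGGTCT, off=1): starts [1, 60, 89, 103, 126, 144, 188, 201] → cuts [2, 61, 90, 104, 127, 145, 189, 202]

All cut coordinates (distinct, sorted): [2, 24, 32, 45, 61, 80, 89, 90, 104, 119, 123, 127, 145, 159, 169, 182, 189, 202]

Fragments:
  [0,2): 2 bp
  [2,24): 22 bp
  [24,32): 8 bp
  [32,45): 13 bp
  [45,61): 16 bp
  [61,80): 19 bp
  [80,89): 9 bp
  [89,90): 1 bp
  [90,104): 14 bp
  [104,119): 15 bp
  [119,123): 4 bp
  [123,127): 4 bp
  [127,145): 18 bp
  [145,159): 14 bp
  [159,169): 10 bp
  [169,182): 13 bp
  [182,189): 7 bp
  [189,202): 13 bp
  [202,212): 10 bp

[1,2,4,4,7,8,9,10,10,13,13,13,14,14,15,16,18,19,22]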